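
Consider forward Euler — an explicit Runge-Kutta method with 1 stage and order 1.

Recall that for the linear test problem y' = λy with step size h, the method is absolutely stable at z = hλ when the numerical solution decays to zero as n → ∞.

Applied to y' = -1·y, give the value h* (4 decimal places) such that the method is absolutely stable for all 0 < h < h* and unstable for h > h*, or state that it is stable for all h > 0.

Test eqn y'=λy, z=hλ:
  order 1, 1-stage ⇒ R(z)=1+z
  (e.g. R(-0.39)=0.61000, |R|=0.61000)

Need |R(x)|<1, x<0.
x=-0.39: |R|=0.6100
|R(-2.14)|=1.1400 |R(-1.64)|=0.6400 |R(-1)|=0.0000
Bisect:
  x_lo=-2.7873 |R|=1.7873  x_hi=-0.2632 |R|=0.7368
  mid=-1.52525 |R|=0.52525 →hi
  mid=-2.15629 |R|=1.15629 →lo
  mid=-1.84077 |R|=0.84077 →hi
  mid=-1.99853 |R|=0.99853 →hi
  mid=-2.07741 |R|=1.07741 →lo
  mid=-2.03797 |R|=1.03797 →lo
  mid=-2.01825 |R|=1.01825 →lo
  mid=-2.00839 |R|=1.00839 →lo
  mid=-2.00346 |R|=1.00346 →lo
  mid=-2.00100 |R|=1.00100 →lo
  ...
  [-2.00007,-1.99992] ⇒ x*=-2.0000
Stable set (-2.0000, 0).

(-2.0000,0); λ=-1 ⇒ h* = 2.0000.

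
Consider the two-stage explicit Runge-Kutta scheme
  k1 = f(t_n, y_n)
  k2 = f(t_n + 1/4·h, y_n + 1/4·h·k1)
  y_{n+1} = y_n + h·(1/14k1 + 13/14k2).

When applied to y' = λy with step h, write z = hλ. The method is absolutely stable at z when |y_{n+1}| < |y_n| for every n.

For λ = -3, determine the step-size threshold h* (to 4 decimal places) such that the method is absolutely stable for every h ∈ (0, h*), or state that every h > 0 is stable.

On y'=λy, z=hλ:
  k1=λy_n ⇒ h·k1=z·y_n;  k2=λ(1+1/4z)y_n ⇒ h·k2=z(1+1/4z)y_n
  y_{n+1}/y_n = 1 + 1/14z + 13/14z(1+1/4z) = 1 + z + 13/56z²
  Hence R(z) = 1 + z + 13/56z².

Solve |R(x)|<1 on ℝ⁻.
x=-1.76: |R|=0.0409
R=1: x+13/56x²=0 ⇒ x=−56/13=-4.3077; min R=1−1/(4·13/56)=-0.0769>−1
Confirm numerically:
  x=-3.535: |R|=0.36591 <1
  x=-2.342: |R|=0.06870 <1
  x=-2.240: |R|=0.07520 <1
  x=-4.498: |R|=1.19872 >1
  x=-4.429: |R|=1.12472 >1
Interval (-4.3077, 0).

(-4.3077,0); λ=-3 ⇒ h* = (56/13)/3 = 1.4359.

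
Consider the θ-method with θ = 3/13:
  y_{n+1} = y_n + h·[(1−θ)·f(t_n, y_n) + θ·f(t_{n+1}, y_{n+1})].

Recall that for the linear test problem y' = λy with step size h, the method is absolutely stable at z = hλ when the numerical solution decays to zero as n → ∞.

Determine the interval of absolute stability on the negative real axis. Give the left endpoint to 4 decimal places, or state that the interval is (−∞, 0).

With y'=λy (z=hλ):
  y_{n+1} = y_n + z·[10/13·y_n + 3/13·y_{n+1}] ⇒ (1 − 3/13z)y_{n+1} = (1 + 10/13z)y_n
  ⇒ R(z) = (1 + 10/13z)/(1 − 3/13z).

Need |R(x)|<1, x<0.
x=-1.04: |R|=0.1613
R=−1: 1+10/13x = −1+3/13x ⇒ -7/13x=2 ⇒ x=2/(-7/13)=-3.7143
Confirm numerically:
  x=-2.593: |R|=0.62226 <1
  x=-2.549: |R|=0.60493 <1
  x=-1.798: |R|=0.27074 <1
  x=-1.624: |R|=0.18129 <1
  x=-4.021: |R|=1.08566 >1
  x=-3.855: |R|=1.04010 >1
  x=-3.801: |R|=1.02487 >1
So |R|<1 on (-3.7143, 0).

z∈(-3.7143,0).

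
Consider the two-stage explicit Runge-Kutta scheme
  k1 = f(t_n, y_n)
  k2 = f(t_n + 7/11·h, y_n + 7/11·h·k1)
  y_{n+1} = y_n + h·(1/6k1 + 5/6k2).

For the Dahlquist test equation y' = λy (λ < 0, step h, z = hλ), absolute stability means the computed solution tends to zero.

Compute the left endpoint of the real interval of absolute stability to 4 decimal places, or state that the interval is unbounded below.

left endpoint -1.8857.

Set f=λy, z=hλ:
  k1=λy_n ⇒ h·k1=z·y_n;  k2=λ(1+7/11z)y_n ⇒ h·k2=z(1+7/11z)y_n
  y_{n+1}/y_n = 1 + 1/6z + 5/6z(1+7/11z) = 1 + z + 35/66z²
  Hence R(z) = 1 + z + 35/66z².

Solve |R(x)|<1 on ℝ⁻.
x=-0.96: |R|=0.5287
R=1: x+35/66x²=0 ⇒ x=−66/35=-1.8857; min R=1−1/(4·35/66)=0.5286>−1
Confirm numerically:
  x=-1.688: |R|=0.82302 <1
  x=-1.642: |R|=0.78778 <1
  x=-1.334: |R|=0.60970 <1
  x=-0.925: |R|=0.52874 <1
  x=-2.484: |R|=1.78811 >1
  x=-2.285: |R|=1.48383 >1
Interval (-1.8857, 0).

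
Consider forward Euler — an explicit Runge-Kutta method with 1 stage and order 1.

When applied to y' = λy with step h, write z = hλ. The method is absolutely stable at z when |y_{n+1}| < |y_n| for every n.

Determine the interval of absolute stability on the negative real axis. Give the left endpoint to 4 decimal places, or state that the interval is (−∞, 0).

z∈(-2.0000,0).

On y'=λy, z=hλ:
  order 1, 1-stage ⇒ R(z)=1+z
  (e.g. R(-0.61)=0.39000, |R|=0.39000)

Boundary: |R(x)|=1, x<0.
x=-0.61: |R|=0.3900
|R(-2.09)|=1.0900 |R(-1.44)|=0.4400 |R(-1.23)|=0.2300
Bisect:
  x_lo=-2.8147 |R|=1.8147  x_hi=-0.1504 |R|=0.8496
  mid=-1.48256 |R|=0.48256 →hi
  mid=-2.14864 |R|=1.14864 →lo
  mid=-1.81560 |R|=0.81560 →hi
  mid=-1.98212 |R|=0.98212 →hi
  mid=-2.06538 |R|=1.06538 →lo
  mid=-2.02375 |R|=1.02375 →lo
  mid=-2.00293 |R|=1.00293 →lo
  mid=-1.99253 |R|=0.99253 →hi
  ...
  [-2.00001,-1.99985] ⇒ x*=-2.0000
Interval (-2.0000, 0).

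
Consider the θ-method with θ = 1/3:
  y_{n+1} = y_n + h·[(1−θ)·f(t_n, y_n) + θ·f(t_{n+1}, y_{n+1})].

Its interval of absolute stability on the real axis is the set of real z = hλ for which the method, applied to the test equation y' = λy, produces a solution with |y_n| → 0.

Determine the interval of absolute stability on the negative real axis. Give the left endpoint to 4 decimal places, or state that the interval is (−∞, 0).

(-6.0000, 0).

Set f=λy, z=hλ:
  y_{n+1} = y_n + z·[2/3·y_n + 1/3·y_{n+1}] ⇒ (1 − 1/3z)y_{n+1} = (1 + 2/3z)y_n
  R(z) = (1 + 2/3z)/(1 − 1/3z).

Need |R(x)|<1, x<0.
x=-0.48: |R|=0.5862
R=−1: 1+2/3x = −1+1/3x ⇒ -1/3x=2 ⇒ x=2/(-1/3)=-6.0000
Confirm numerically:
  x=-5.154: |R|=0.89625 <1
  x=-3.889: |R|=0.69357 <1
  x=-3.257: |R|=0.56161 <1
  x=-2.857: |R|=0.46338 <1
  x=-6.286: |R|=1.03080 >1
  x=-6.212: |R|=1.02301 >1
Interval (-6.0000, 0).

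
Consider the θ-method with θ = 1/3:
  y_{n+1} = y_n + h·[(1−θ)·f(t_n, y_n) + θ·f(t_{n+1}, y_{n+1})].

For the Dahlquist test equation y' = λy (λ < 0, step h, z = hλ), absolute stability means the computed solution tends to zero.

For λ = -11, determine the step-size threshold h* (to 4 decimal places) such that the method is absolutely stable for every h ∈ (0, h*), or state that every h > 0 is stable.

Set f=λy, z=hλ:
  y_{n+1} = y_n + z·[2/3·y_n + 1/3·y_{n+1}] ⇒ (1 − 1/3z)y_{n+1} = (1 + 2/3z)y_n
  so R(z) = (1 + 2/3z)/(1 − 1/3z).

Solve |R(x)|<1 on ℝ⁻.
x=-1.16: |R|=0.1635
R=−1: 1+2/3x = −1+1/3x ⇒ -1/3x=2 ⇒ x=2/(-1/3)=-6.0000
Confirm numerically:
  x=-5.610: |R|=0.95470 <1
  x=-4.050: |R|=0.72340 <1
  x=-3.681: |R|=0.65290 <1
  x=-6.269: |R|=1.02902 >1
  x=-6.141: |R|=1.01543 >1
So |R|<1 on (-6.0000, 0).

(-6.0000,0); λ=-11 ⇒ h* = (6)/11 = 0.5455.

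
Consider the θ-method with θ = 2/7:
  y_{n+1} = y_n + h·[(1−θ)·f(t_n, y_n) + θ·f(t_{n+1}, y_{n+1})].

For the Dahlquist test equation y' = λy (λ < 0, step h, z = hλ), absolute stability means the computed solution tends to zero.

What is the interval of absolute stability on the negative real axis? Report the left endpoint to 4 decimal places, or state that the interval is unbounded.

z∈(-4.6667,0).

On y'=λy, z=hλ:
  y_{n+1} = y_n + z·[5/7·y_n + 2/7·y_{n+1}] ⇒ (1 − 2/7z)y_{n+1} = (1 + 5/7z)y_n
  so R(z) = (1 + 5/7z)/(1 − 2/7z).

Need |R(x)|<1, x<0.
x=-0.47: |R|=0.5856
R=−1: 1+5/7x = −1+2/7x ⇒ -3/7x=2 ⇒ x=2/(-3/7)=-4.6667
Confirm numerically:
  x=-3.950: |R|=0.85570 <1
  x=-2.771: |R|=0.54656 <1
  x=-2.489: |R|=0.45458 <1
  x=-5.139: |R|=1.08201 >1
  x=-5.067: |R|=1.07009 >1
  x=-4.781: |R|=1.02071 >1
So |R|<1 on (-4.6667, 0).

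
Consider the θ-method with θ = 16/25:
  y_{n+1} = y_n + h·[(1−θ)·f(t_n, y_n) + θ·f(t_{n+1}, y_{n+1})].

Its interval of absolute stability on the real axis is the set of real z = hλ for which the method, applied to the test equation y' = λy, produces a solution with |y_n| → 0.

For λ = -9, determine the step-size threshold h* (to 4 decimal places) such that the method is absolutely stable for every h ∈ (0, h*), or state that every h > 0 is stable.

(−∞, 0) — no finite endpoint. Any h>0 works for λ=-9.

With y'=λy (z=hλ):
  y_{n+1} = y_n + z·[9/25·y_n + 16/25·y_{n+1}] ⇒ (1 − 16/25z)y_{n+1} = (1 + 9/25z)y_n
  ⇒ R(z) = (1 + 9/25z)/(1 − 16/25z).

Need |R(x)|<1, x<0.
x=-0.41: |R|=0.6752
x=-2: |R|=0.1228
x=-10: |R|=0.3514
x=-100: |R|=0.5385
θ=16/25≥1/2 ⇒ |1+9/25x|<|1−16/25x| ∀x<0 ⇒ unbounded interval.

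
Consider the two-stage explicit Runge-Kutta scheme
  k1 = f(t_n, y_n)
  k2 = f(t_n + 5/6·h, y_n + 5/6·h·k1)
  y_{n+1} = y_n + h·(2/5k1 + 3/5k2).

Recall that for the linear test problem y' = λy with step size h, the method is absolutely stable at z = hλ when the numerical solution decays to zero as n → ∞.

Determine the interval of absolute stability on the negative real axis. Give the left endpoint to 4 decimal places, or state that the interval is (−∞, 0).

On y'=λy, z=hλ:
  k1=λy_n ⇒ h·k1=z·y_n;  k2=λ(1+5/6z)y_n ⇒ h·k2=z(1+5/6z)y_n
  y_{n+1}/y_n = 1 + 2/5z + 3/5z(1+5/6z) = 1 + z + 1/2z²
  R(z) = 1 + z + 1/2z².

Find x<0 with |R(x)|<1.
x=-1.75: |R|=0.7812
R=1: x+1/2x²=0 ⇒ x=−2=-2.0000; min R=1−1/(4·1/2)=0.5000>−1
Confirm numerically:
  x=-1.772: |R|=0.79799 <1
  x=-1.662: |R|=0.71912 <1
  x=-1.266: |R|=0.53538 <1
  x=-0.842: |R|=0.51248 <1
  x=-2.385: |R|=1.45911 >1
  x=-2.105: |R|=1.11051 >1
  x=-2.097: |R|=1.10170 >1
Stable set (-2.0000, 0).

(-2.0000, 0).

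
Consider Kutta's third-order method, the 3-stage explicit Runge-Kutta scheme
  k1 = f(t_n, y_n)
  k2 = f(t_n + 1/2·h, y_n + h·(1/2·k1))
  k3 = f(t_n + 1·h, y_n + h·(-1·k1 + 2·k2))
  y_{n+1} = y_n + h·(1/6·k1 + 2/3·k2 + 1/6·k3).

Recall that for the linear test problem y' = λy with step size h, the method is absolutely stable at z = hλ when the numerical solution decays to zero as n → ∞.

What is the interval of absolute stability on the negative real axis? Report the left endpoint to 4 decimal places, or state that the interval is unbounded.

Test eqn y'=λy, z=hλ:
  order 3, 3-stage ⇒ R(z)=1+z+z^2/2+z^3/6
  (e.g. R(-1.47)=0.08103, |R|=0.08103)

Boundary: |R(x)|=1, x<0.
x=-1.47: |R|=0.0810
|R(-2.81)|=1.5600 |R(-1.34)|=0.1568 |R(-1.19)|=0.2372
Bisect:
  x_lo=-3.4098 |R|=3.2040  x_hi=-0.3288 |R|=0.7193
  mid=-1.86932 |R|=0.21082 →hi
  mid=-2.63957 |R|=1.22104 →lo
  mid=-2.25445 |R|=0.62290 →hi
  mid=-2.44701 |R|=0.89514 →hi
  mid=-2.54329 |R|=1.05093 →lo
  mid=-2.49515 |R|=0.97130 →hi
  mid=-2.51922 |R|=1.01068 →lo
  ...
  [-2.51283,-2.51264] ⇒ x*=-2.5127
So |R|<1 on (-2.5127, 0).

(-2.5127, 0).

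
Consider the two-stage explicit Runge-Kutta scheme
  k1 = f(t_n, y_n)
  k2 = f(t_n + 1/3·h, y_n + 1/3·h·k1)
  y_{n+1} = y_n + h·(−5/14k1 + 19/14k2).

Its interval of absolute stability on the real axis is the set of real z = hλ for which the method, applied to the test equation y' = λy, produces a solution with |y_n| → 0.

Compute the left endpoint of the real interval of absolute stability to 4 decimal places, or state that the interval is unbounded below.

With y'=λy (z=hλ):
  k1=λy_n ⇒ h·k1=z·y_n;  k2=λ(1+1/3z)y_n ⇒ h·k2=z(1+1/3z)y_n
  y_{n+1}/y_n = 1 − 5/14z + 19/14z(1+1/3z) = 1 + z + 19/42z²
  so R(z) = 1 + z + 19/42z².

Boundary: |R(x)|=1, x<0.
x=-0.54: |R|=0.5919
R=1: x+19/42x²=0 ⇒ x=−42/19=-2.2105; min R=1−1/(4·19/42)=0.4474>−1
Confirm numerically:
  x=-1.584: |R|=0.55105 <1
  x=-1.463: |R|=0.50526 <1
  x=-1.447: |R|=0.50020 <1
  x=-2.636: |R|=1.50737 >1
  x=-2.519: |R|=1.35152 >1
  x=-2.279: |R|=1.07059 >1
Interval (-2.2105, 0).

z* = -2.2105.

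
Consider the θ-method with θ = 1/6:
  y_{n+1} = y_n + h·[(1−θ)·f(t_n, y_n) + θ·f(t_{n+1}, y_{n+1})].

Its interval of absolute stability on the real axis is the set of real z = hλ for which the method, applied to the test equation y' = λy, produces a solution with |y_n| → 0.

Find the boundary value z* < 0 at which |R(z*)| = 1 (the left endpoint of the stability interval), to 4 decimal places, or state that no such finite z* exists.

left endpoint -3.0000.

Test eqn y'=λy, z=hλ:
  y_{n+1} = y_n + z·[5/6·y_n + 1/6·y_{n+1}] ⇒ (1 − 1/6z)y_{n+1} = (1 + 5/6z)y_n
  Hence R(z) = (1 + 5/6z)/(1 − 1/6z).

Solve |R(x)|<1 on ℝ⁻.
x=-0.9: |R|=0.2174
R=−1: 1+5/6x = −1+1/6x ⇒ -2/3x=2 ⇒ x=2/(-2/3)=-3.0000
Confirm numerically:
  x=-2.636: |R|=0.83140 <1
  x=-2.290: |R|=0.65742 <1
  x=-1.406: |R|=0.13908 <1
  x=-3.493: |R|=1.20773 >1
  x=-3.484: |R|=1.20413 >1
  x=-3.046: |R|=1.02034 >1
So |R|<1 on (-3.0000, 0).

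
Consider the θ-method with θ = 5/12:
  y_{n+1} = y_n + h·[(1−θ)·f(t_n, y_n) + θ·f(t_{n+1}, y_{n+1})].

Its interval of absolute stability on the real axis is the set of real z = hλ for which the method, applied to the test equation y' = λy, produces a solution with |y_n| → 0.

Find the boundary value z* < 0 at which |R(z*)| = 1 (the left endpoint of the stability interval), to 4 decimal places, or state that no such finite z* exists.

Test eqn y'=λy, z=hλ:
  y_{n+1} = y_n + z·[7/12·y_n + 5/12·y_{n+1}] ⇒ (1 − 5/12z)y_{n+1} = (1 + 7/12z)y_n
  R(z) = (1 + 7/12z)/(1 − 5/12z).

Need |R(x)|<1, x<0.
x=-1.65: |R|=0.0222
R=−1: 1+7/12x = −1+5/12x ⇒ -1/6x=2 ⇒ x=2/(-1/6)=-12.0000
Confirm numerically:
  x=-10.941: |R|=0.96825 <1
  x=-8.597: |R|=0.87622 <1
  x=-7.892: |R|=0.84034 <1
  x=-7.047: |R|=0.79028 <1
  x=-12.452: |R|=1.01217 >1
  x=-12.405: |R|=1.01094 >1
  x=-12.260: |R|=1.00709 >1
Stable set (-12.0000, 0).

left endpoint -12.0000.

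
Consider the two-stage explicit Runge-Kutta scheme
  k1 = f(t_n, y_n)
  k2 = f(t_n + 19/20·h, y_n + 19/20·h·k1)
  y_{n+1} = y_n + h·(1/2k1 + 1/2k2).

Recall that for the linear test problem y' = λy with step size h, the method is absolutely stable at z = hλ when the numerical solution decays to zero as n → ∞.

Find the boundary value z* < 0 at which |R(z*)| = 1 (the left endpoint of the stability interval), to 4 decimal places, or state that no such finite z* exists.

Set f=λy, z=hλ:
  k1=λy_n ⇒ h·k1=z·y_n;  k2=λ(1+19/20z)y_n ⇒ h·k2=z(1+19/20z)y_n
  y_{n+1}/y_n = 1 + 1/2z + 1/2z(1+19/20z) = 1 + z + 19/40z²
  R(z) = 1 + z + 19/40z².

Need |R(x)|<1, x<0.
x=-1.79: |R|=0.7319
R=1: x+19/40x²=0 ⇒ x=−40/19=-2.1053; min R=1−1/(4·19/40)=0.4737>−1
Confirm numerically:
  x=-2.008: |R|=0.90723 <1
  x=-1.881: |R|=0.79963 <1
  x=-1.706: |R|=0.67646 <1
  x=-2.222: |R|=1.12321 >1
  x=-2.171: |R|=1.06779 >1
Stable set (-2.1053, 0).

left endpoint -2.1053.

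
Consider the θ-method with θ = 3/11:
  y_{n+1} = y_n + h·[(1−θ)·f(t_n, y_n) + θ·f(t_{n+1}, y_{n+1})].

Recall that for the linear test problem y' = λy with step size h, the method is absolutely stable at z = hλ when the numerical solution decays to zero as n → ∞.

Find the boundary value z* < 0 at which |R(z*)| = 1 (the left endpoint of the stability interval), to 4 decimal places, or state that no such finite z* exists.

left endpoint -4.4000.

On y'=λy, z=hλ:
  y_{n+1} = y_n + z·[8/11·y_n + 3/11·y_{n+1}] ⇒ (1 − 3/11z)y_{n+1} = (1 + 8/11z)y_n
  ⇒ R(z) = (1 + 8/11z)/(1 − 3/11z).

Find x<0 with |R(x)|<1.
x=-0.77: |R|=0.3636
R=−1: 1+8/11x = −1+3/11x ⇒ -5/11x=2 ⇒ x=2/(-5/11)=-4.4000
Confirm numerically:
  x=-3.740: |R|=0.85149 <1
  x=-2.637: |R|=0.53387 <1
  x=-2.388: |R|=0.44616 <1
  x=-4.853: |R|=1.08862 >1
  x=-4.603: |R|=1.04091 >1
  x=-4.446: |R|=1.00945 >1
So |R|<1 on (-4.4000, 0).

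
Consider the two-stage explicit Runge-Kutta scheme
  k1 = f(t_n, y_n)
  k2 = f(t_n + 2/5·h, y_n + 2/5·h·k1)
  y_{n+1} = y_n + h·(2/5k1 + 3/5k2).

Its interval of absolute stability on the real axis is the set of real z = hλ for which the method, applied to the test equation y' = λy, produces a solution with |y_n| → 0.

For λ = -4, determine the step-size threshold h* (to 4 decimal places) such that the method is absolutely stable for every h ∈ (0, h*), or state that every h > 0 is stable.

(-4.1667,0); λ=-4 ⇒ h* = (25/6)/4 = 1.0417.

With y'=λy (z=hλ):
  k1=λy_n ⇒ h·k1=z·y_n;  k2=λ(1+2/5z)y_n ⇒ h·k2=z(1+2/5z)y_n
  y_{n+1}/y_n = 1 + 2/5z + 3/5z(1+2/5z) = 1 + z + 6/25z²
  R(z) = 1 + z + 6/25z².

Find x<0 with |R(x)|<1.
x=-0.52: |R|=0.5449
R=1: x+6/25x²=0 ⇒ x=−25/6=-4.1667; min R=1−1/(4·6/25)=-0.0417>−1
Confirm numerically:
  x=-3.824: |R|=0.68551 <1
  x=-3.732: |R|=0.61068 <1
  x=-3.088: |R|=0.20058 <1
  x=-2.301: |R|=0.03030 <1
  x=-4.549: |R|=1.41742 >1
  x=-4.191: |R|=1.02448 >1
Stable set (-4.1667, 0).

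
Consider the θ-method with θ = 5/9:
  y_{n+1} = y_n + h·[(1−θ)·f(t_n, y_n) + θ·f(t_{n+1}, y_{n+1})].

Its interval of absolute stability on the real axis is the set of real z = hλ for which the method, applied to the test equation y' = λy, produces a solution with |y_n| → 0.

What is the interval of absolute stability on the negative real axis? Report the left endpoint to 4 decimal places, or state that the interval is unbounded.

On y'=λy, z=hλ:
  y_{n+1} = y_n + z·[4/9·y_n + 5/9·y_{n+1}] ⇒ (1 − 5/9z)y_{n+1} = (1 + 4/9z)y_n
  R(z) = (1 + 4/9z)/(1 − 5/9z).

Boundary: |R(x)|=1, x<0.
x=-0.83: |R|=0.4319
x=-2: |R|=0.0526
x=-10: |R|=0.5254
x=-100: |R|=0.7682
θ=5/9≥1/2 ⇒ |1+4/9x|<|1−5/9x| ∀x<0 ⇒ unbounded interval.

interval (−∞, 0).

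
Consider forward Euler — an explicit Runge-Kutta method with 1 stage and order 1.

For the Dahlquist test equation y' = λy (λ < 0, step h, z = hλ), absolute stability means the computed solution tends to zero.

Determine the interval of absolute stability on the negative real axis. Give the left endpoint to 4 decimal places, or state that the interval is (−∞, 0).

Test eqn y'=λy, z=hλ:
  order 1, 1-stage ⇒ R(z)=1+z
  (e.g. R(-0.47)=0.53000, |R|=0.53000)

Solve |R(x)|<1 on ℝ⁻.
x=-0.47: |R|=0.5300
|R(-0.73)|=0.2700 |R(-0.69)|=0.3100 |R(-0.61)|=0.3900
Bisect:
  x_lo=-2.8739 |R|=1.8739  x_hi=-0.2208 |R|=0.7792
  mid=-1.54737 |R|=0.54737 →hi
  mid=-2.21065 |R|=1.21065 →lo
  mid=-1.87901 |R|=0.87901 →hi
  mid=-2.04483 |R|=1.04483 →lo
  mid=-1.96192 |R|=0.96192 →hi
  mid=-2.00337 |R|=1.00337 →lo
  mid=-1.98264 |R|=0.98264 →hi
  mid=-1.99301 |R|=0.99301 →hi
  mid=-1.99819 |R|=0.99819 →hi
  mid=-2.00078 |R|=1.00078 →lo
  ...
  [-2.00013,-1.99997] ⇒ x*=-2.0000
So |R|<1 on (-2.0000, 0).

(-2.0000, 0).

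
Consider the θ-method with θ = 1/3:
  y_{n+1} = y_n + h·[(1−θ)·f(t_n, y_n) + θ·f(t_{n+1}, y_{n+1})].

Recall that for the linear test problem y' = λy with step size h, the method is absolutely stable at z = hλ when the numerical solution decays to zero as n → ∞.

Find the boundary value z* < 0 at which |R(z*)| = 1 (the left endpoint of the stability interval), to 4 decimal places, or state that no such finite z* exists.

Test eqn y'=λy, z=hλ:
  y_{n+1} = y_n + z·[2/3·y_n + 1/3·y_{n+1}] ⇒ (1 − 1/3z)y_{n+1} = (1 + 2/3z)y_n
  Hence R(z) = (1 + 2/3z)/(1 − 1/3z).

Find x<0 with |R(x)|<1.
x=-1.06: |R|=0.2167
R=−1: 1+2/3x = −1+1/3x ⇒ -1/3x=2 ⇒ x=2/(-1/3)=-6.0000
Confirm numerically:
  x=-5.523: |R|=0.94403 <1
  x=-3.877: |R|=0.69129 <1
  x=-3.696: |R|=0.65591 <1
  x=-2.501: |R|=0.36393 <1
  x=-6.291: |R|=1.03132 >1
  x=-6.248: |R|=1.02682 >1
So |R|<1 on (-6.0000, 0).

left endpoint -6.0000.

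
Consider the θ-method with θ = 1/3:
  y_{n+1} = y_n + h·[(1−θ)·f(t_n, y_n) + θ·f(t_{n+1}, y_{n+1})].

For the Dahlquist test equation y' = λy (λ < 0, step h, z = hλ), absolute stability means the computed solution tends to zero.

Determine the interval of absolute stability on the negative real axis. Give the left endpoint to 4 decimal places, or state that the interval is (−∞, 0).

With y'=λy (z=hλ):
  y_{n+1} = y_n + z·[2/3·y_n + 1/3·y_{n+1}] ⇒ (1 − 1/3z)y_{n+1} = (1 + 2/3z)y_n
  ⇒ R(z) = (1 + 2/3z)/(1 − 1/3z).

Boundary: |R(x)|=1, x<0.
x=-1.69: |R|=0.0810
R=−1: 1+2/3x = −1+1/3x ⇒ -1/3x=2 ⇒ x=2/(-1/3)=-6.0000
Confirm numerically:
  x=-5.548: |R|=0.94712 <1
  x=-3.449: |R|=0.60443 <1
  x=-2.843: |R|=0.45970 <1
  x=-6.354: |R|=1.03784 >1
  x=-6.323: |R|=1.03465 >1
  x=-6.242: |R|=1.02618 >1
Stable set (-6.0000, 0).

z∈(-6.0000,0).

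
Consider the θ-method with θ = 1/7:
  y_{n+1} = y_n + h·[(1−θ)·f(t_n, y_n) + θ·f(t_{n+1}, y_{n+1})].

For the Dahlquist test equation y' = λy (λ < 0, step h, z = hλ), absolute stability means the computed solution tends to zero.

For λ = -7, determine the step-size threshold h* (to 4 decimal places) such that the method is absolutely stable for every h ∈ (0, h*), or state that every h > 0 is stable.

On y'=λy, z=hλ:
  y_{n+1} = y_n + z·[6/7·y_n + 1/7·y_{n+1}] ⇒ (1 − 1/7z)y_{n+1} = (1 + 6/7z)y_n
  R(z) = (1 + 6/7z)/(1 − 1/7z).

Need |R(x)|<1, x<0.
x=-1.62: |R|=0.3155
R=−1: 1+6/7x = −1+1/7x ⇒ -5/7x=2 ⇒ x=2/(-5/7)=-2.8000
Confirm numerically:
  x=-2.687: |R|=0.94167 <1
  x=-2.208: |R|=0.67854 <1
  x=-1.507: |R|=0.24004 <1
  x=-1.243: |R|=0.05556 <1
  x=-3.275: |R|=1.23114 >1
  x=-2.848: |R|=1.02437 >1
Interval (-2.8000, 0).

(-2.8000,0); λ=-7 ⇒ h* = (14/5)/7 = 0.4000.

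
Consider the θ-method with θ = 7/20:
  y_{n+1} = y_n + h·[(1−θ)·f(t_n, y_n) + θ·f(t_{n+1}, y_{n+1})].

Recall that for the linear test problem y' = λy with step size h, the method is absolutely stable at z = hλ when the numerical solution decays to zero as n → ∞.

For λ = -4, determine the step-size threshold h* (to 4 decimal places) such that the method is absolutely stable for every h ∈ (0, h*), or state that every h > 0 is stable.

(-6.6667,0); λ=-4 ⇒ h* = (20/3)/4 = 1.6667.

With y'=λy (z=hλ):
  y_{n+1} = y_n + z·[13/20·y_n + 7/20·y_{n+1}] ⇒ (1 − 7/20z)y_{n+1} = (1 + 13/20z)y_n
  ⇒ R(z) = (1 + 13/20z)/(1 − 7/20z).

Need |R(x)|<1, x<0.
x=-1.49: |R|=0.0207
R=−1: 1+13/20x = −1+7/20x ⇒ -3/10x=2 ⇒ x=2/(-3/10)=-6.6667
Confirm numerically:
  x=-5.600: |R|=0.89189 <1
  x=-4.801: |R|=0.79118 <1
  x=-4.151: |R|=0.69232 <1
  x=-3.619: |R|=0.59663 <1
  x=-7.235: |R|=1.04827 >1
  x=-6.777: |R|=1.00982 >1
  x=-6.765: |R|=1.00876 >1
So |R|<1 on (-6.6667, 0).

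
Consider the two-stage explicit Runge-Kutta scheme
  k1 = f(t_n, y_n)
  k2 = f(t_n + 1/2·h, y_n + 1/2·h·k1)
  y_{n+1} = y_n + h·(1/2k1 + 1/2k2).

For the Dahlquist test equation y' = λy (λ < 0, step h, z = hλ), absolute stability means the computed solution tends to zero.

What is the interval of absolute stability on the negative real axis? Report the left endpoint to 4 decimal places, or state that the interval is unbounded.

With y'=λy (z=hλ):
  k1=λy_n ⇒ h·k1=z·y_n;  k2=λ(1+1/2z)y_n ⇒ h·k2=z(1+1/2z)y_n
  y_{n+1}/y_n = 1 + 1/2z + 1/2z(1+1/2z) = 1 + z + 1/4z²
  Hence R(z) = 1 + z + 1/4z².

Need |R(x)|<1, x<0.
x=-0.47: |R|=0.5852
R=1: x+1/4x²=0 ⇒ x=−4=-4.0000; min R=1−1/(4·1/4)=0.0000>−1
Confirm numerically:
  x=-2.978: |R|=0.23912 <1
  x=-2.936: |R|=0.21902 <1
  x=-2.611: |R|=0.09333 <1
  x=-1.941: |R|=0.00087 <1
  x=-4.516: |R|=1.58256 >1
  x=-4.087: |R|=1.08889 >1
Interval (-4.0000, 0).

(-4.0000, 0).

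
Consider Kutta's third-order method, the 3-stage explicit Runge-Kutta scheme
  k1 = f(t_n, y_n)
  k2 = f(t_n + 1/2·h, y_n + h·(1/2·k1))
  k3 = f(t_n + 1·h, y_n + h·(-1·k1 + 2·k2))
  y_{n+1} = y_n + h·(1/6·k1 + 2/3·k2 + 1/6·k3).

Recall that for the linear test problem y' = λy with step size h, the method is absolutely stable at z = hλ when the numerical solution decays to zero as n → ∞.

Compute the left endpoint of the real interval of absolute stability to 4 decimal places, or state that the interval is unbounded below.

left endpoint -2.5127.

Set f=λy, z=hλ:
  order 3, 3-stage ⇒ R(z)=1+z+z^2/2+z^3/6
  (e.g. R(-0.32)=0.72574, |R|=0.72574)

Find x<0 with |R(x)|<1.
x=-0.32: |R|=0.7257
|R(-1.99)|=0.3234 |R(-1.48)|=0.0749 |R(-0.53)|=0.5856
Bisect:
  x_lo=-3.2260 |R|=2.6180  x_hi=-0.0942 |R|=0.9101
  mid=-1.66009 |R|=0.04465 →hi
  mid=-2.44304 |R|=0.88901 →hi
  mid=-2.83451 |R|=1.61291 →lo
  mid=-2.63878 |R|=1.21957 →lo
  mid=-2.54091 |R|=1.04691 →lo
  mid=-2.49197 |R|=0.96617 →hi
  mid=-2.51644 |R|=1.00609 →lo
  mid=-2.50421 |R|=0.98602 →hi
  mid=-2.51032 |R|=0.99602 →hi
  ...
  [-2.51281,-2.51262] ⇒ x*=-2.5127
Stable set (-2.5127, 0).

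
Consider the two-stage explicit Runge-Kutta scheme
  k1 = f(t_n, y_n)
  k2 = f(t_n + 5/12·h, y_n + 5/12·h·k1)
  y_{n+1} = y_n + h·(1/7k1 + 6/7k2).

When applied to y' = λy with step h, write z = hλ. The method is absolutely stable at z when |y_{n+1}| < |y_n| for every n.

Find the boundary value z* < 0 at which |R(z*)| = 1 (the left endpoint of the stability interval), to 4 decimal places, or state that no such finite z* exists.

left endpoint -2.8000.

Test eqn y'=λy, z=hλ:
  k1=λy_n ⇒ h·k1=z·y_n;  k2=λ(1+5/12z)y_n ⇒ h·k2=z(1+5/12z)y_n
  y_{n+1}/y_n = 1 + 1/7z + 6/7z(1+5/12z) = 1 + z + 5/14z²
  so R(z) = 1 + z + 5/14z².

Solve |R(x)|<1 on ℝ⁻.
x=-0.38: |R|=0.6716
R=1: x+5/14x²=0 ⇒ x=−14/5=-2.8000; min R=1−1/(4·5/14)=0.3000>−1
Confirm numerically:
  x=-1.800: |R|=0.35714 <1
  x=-1.563: |R|=0.30949 <1
  x=-1.351: |R|=0.30086 <1
  x=-3.364: |R|=1.67761 >1
  x=-3.329: |R|=1.62894 >1
Interval (-2.8000, 0).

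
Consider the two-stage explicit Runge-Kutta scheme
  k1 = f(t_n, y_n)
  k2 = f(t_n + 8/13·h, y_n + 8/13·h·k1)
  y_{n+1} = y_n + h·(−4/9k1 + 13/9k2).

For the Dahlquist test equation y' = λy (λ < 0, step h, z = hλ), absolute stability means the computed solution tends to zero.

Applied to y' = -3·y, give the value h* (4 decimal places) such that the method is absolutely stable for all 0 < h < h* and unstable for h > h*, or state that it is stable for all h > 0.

(-1.1250,0); λ=-3 ⇒ h* = (9/8)/3 = 0.3750.

Set f=λy, z=hλ:
  k1=λy_n ⇒ h·k1=z·y_n;  k2=λ(1+8/13z)y_n ⇒ h·k2=z(1+8/13z)y_n
  y_{n+1}/y_n = 1 − 4/9z + 13/9z(1+8/13z) = 1 + z + 8/9z²
  so R(z) = 1 + z + 8/9z².

Solve |R(x)|<1 on ℝ⁻.
x=-0.74: |R|=0.7468
R=1: x+8/9x²=0 ⇒ x=−9/8=-1.1250; min R=1−1/(4·8/9)=0.7188>−1
Confirm numerically:
  x=-0.951: |R|=0.85291 <1
  x=-0.921: |R|=0.83299 <1
  x=-0.792: |R|=0.76557 <1
  x=-0.593: |R|=0.71958 <1
  x=-1.421: |R|=1.37388 >1
  x=-1.374: |R|=1.30411 >1
  x=-1.358: |R|=1.28126 >1
Interval (-1.1250, 0).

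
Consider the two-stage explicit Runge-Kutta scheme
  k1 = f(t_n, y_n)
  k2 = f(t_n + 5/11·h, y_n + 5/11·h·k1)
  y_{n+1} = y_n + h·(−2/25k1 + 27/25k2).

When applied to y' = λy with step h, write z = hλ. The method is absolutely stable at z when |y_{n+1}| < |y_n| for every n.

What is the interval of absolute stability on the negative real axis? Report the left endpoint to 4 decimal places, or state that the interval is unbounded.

Test eqn y'=λy, z=hλ:
  k1=λy_n ⇒ h·k1=z·y_n;  k2=λ(1+5/11z)y_n ⇒ h·k2=z(1+5/11z)y_n
  y_{n+1}/y_n = 1 − 2/25z + 27/25z(1+5/11z) = 1 + z + 27/55z²
  Hence R(z) = 1 + z + 27/55z².

Boundary: |R(x)|=1, x<0.
x=-1.78: |R|=0.7754
R=1: x+27/55x²=0 ⇒ x=−55/27=-2.0370; min R=1−1/(4·27/55)=0.4907>−1
Confirm numerically:
  x=-1.533: |R|=0.62068 <1
  x=-1.456: |R|=0.58470 <1
  x=-1.254: |R|=0.51796 <1
  x=-2.324: |R|=1.32739 >1
  x=-2.213: |R|=1.19116 >1
  x=-2.120: |R|=1.08634 >1
So |R|<1 on (-2.0370, 0).

z∈(-2.0370,0).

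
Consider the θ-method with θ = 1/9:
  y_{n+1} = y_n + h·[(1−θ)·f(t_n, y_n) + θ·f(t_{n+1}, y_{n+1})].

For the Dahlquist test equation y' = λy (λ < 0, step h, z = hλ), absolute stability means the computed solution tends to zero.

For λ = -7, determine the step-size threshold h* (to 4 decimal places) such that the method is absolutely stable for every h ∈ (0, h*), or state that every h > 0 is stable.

(-2.5714,0); λ=-7 ⇒ h* = (18/7)/7 = 0.3673.

On y'=λy, z=hλ:
  y_{n+1} = y_n + z·[8/9·y_n + 1/9·y_{n+1}] ⇒ (1 − 1/9z)y_{n+1} = (1 + 8/9z)y_n
  R(z) = (1 + 8/9z)/(1 − 1/9z).

Need |R(x)|<1, x<0.
x=-1.24: |R|=0.0898
R=−1: 1+8/9x = −1+1/9x ⇒ -7/9x=2 ⇒ x=2/(-7/9)=-2.5714
Confirm numerically:
  x=-2.526: |R|=0.97241 <1
  x=-2.458: |R|=0.93070 <1
  x=-1.622: |R|=0.37432 <1
  x=-3.137: |R|=1.32619 >1
  x=-3.047: |R|=1.27633 >1
Interval (-2.5714, 0).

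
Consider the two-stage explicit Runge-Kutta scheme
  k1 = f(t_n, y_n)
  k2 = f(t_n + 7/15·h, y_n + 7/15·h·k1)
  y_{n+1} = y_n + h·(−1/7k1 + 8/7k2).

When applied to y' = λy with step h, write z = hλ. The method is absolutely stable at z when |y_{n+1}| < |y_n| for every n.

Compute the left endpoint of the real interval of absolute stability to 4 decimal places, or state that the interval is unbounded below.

With y'=λy (z=hλ):
  k1=λy_n ⇒ h·k1=z·y_n;  k2=λ(1+7/15z)y_n ⇒ h·k2=z(1+7/15z)y_n
  y_{n+1}/y_n = 1 − 1/7z + 8/7z(1+7/15z) = 1 + z + 8/15z²
  Hence R(z) = 1 + z + 8/15z².

Find x<0 with |R(x)|<1.
x=-0.45: |R|=0.6580
R=1: x+8/15x²=0 ⇒ x=−15/8=-1.8750; min R=1−1/(4·8/15)=0.5312>−1
Confirm numerically:
  x=-1.620: |R|=0.77968 <1
  x=-1.521: |R|=0.71284 <1
  x=-0.993: |R|=0.53289 <1
  x=-0.875: |R|=0.53333 <1
  x=-2.333: |R|=1.56987 >1
  x=-2.026: |R|=1.16316 >1
  x=-1.903: |R|=1.02842 >1
So |R|<1 on (-1.8750, 0).

left endpoint -1.8750.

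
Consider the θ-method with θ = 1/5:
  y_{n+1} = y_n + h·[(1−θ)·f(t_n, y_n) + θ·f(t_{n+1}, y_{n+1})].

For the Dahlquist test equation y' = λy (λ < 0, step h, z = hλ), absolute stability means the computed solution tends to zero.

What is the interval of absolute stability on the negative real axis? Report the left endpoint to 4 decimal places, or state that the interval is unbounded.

(-3.3333, 0).

With y'=λy (z=hλ):
  y_{n+1} = y_n + z·[4/5·y_n + 1/5·y_{n+1}] ⇒ (1 − 1/5z)y_{n+1} = (1 + 4/5z)y_n
  R(z) = (1 + 4/5z)/(1 − 1/5z).

Find x<0 with |R(x)|<1.
x=-0.84: |R|=0.2808
R=−1: 1+4/5x = −1+1/5x ⇒ -3/5x=2 ⇒ x=2/(-3/5)=-3.3333
Confirm numerically:
  x=-2.380: |R|=0.61247 <1
  x=-2.331: |R|=0.58982 <1
  x=-1.764: |R|=0.30396 <1
  x=-3.801: |R|=1.15941 >1
  x=-3.644: |R|=1.10782 >1
  x=-3.513: |R|=1.06331 >1
Stable set (-3.3333, 0).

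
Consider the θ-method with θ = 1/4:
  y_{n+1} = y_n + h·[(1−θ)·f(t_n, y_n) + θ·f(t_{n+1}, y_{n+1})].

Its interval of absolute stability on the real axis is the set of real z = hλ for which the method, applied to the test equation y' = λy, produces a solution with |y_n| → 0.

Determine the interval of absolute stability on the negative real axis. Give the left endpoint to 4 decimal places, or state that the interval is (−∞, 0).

(-4.0000, 0).

On y'=λy, z=hλ:
  y_{n+1} = y_n + z·[3/4·y_n + 1/4·y_{n+1}] ⇒ (1 − 1/4z)y_{n+1} = (1 + 3/4z)y_n
  Hence R(z) = (1 + 3/4z)/(1 − 1/4z).

Solve |R(x)|<1 on ℝ⁻.
x=-0.6: |R|=0.4783
R=−1: 1+3/4x = −1+1/4x ⇒ -1/2x=2 ⇒ x=2/(-1/2)=-4.0000
Confirm numerically:
  x=-3.696: |R|=0.92100 <1
  x=-2.637: |R|=0.58927 <1
  x=-2.383: |R|=0.49334 <1
  x=-4.559: |R|=1.13062 >1
  x=-4.069: |R|=1.01710 >1
  x=-4.048: |R|=1.01193 >1
Stable set (-4.0000, 0).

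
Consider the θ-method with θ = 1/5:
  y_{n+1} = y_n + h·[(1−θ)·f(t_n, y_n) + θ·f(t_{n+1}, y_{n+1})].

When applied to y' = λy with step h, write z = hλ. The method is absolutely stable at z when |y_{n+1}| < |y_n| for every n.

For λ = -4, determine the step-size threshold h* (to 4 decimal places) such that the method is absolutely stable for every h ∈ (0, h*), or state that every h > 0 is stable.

Set f=λy, z=hλ:
  y_{n+1} = y_n + z·[4/5·y_n + 1/5·y_{n+1}] ⇒ (1 − 1/5z)y_{n+1} = (1 + 4/5z)y_n
  Hence R(z) = (1 + 4/5z)/(1 − 1/5z).

Solve |R(x)|<1 on ℝ⁻.
x=-0.87: |R|=0.2589
R=−1: 1+4/5x = −1+1/5x ⇒ -3/5x=2 ⇒ x=2/(-3/5)=-3.3333
Confirm numerically:
  x=-2.227: |R|=0.54075 <1
  x=-2.008: |R|=0.43265 <1
  x=-1.904: |R|=0.37891 <1
  x=-3.933: |R|=1.20139 >1
  x=-3.747: |R|=1.14188 >1
  x=-3.458: |R|=1.04422 >1
Interval (-3.3333, 0).

(-3.3333,0); λ=-4 ⇒ h* = (10/3)/4 = 0.8333.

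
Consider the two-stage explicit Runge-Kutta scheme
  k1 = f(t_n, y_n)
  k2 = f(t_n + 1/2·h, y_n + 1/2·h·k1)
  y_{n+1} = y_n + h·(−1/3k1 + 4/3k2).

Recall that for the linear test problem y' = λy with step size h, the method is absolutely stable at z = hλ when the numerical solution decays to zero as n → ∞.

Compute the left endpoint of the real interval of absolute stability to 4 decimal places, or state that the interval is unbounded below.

Test eqn y'=λy, z=hλ:
  k1=λy_n ⇒ h·k1=z·y_n;  k2=λ(1+1/2z)y_n ⇒ h·k2=z(1+1/2z)y_n
  y_{n+1}/y_n = 1 − 1/3z + 4/3z(1+1/2z) = 1 + z + 2/3z²
  R(z) = 1 + z + 2/3z².

Need |R(x)|<1, x<0.
x=-0.57: |R|=0.6466
R=1: x+2/3x²=0 ⇒ x=−3/2=-1.5000; min R=1−1/(4·2/3)=0.6250>−1
Confirm numerically:
  x=-1.311: |R|=0.83481 <1
  x=-0.807: |R|=0.62717 <1
  x=-0.672: |R|=0.62906 <1
  x=-1.986: |R|=1.64346 >1
  x=-1.535: |R|=1.03582 >1
So |R|<1 on (-1.5000, 0).

z* = -1.5000.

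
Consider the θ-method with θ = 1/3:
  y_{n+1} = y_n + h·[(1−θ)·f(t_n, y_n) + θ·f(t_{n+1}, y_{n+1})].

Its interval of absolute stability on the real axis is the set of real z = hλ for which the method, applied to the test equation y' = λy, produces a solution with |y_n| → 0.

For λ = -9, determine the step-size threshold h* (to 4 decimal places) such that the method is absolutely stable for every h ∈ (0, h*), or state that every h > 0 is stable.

Test eqn y'=λy, z=hλ:
  y_{n+1} = y_n + z·[2/3·y_n + 1/3·y_{n+1}] ⇒ (1 − 1/3z)y_{n+1} = (1 + 2/3z)y_n
  R(z) = (1 + 2/3z)/(1 − 1/3z).

Find x<0 with |R(x)|<1.
x=-1.55: |R|=0.0220
R=−1: 1+2/3x = −1+1/3x ⇒ -1/3x=2 ⇒ x=2/(-1/3)=-6.0000
Confirm numerically:
  x=-5.408: |R|=0.92959 <1
  x=-3.438: |R|=0.60205 <1
  x=-3.046: |R|=0.51141 <1
  x=-2.504: |R|=0.36483 <1
  x=-6.270: |R|=1.02913 >1
  x=-6.186: |R|=1.02025 >1
Stable set (-6.0000, 0).

(-6.0000,0); λ=-9 ⇒ h* = (6)/9 = 0.6667.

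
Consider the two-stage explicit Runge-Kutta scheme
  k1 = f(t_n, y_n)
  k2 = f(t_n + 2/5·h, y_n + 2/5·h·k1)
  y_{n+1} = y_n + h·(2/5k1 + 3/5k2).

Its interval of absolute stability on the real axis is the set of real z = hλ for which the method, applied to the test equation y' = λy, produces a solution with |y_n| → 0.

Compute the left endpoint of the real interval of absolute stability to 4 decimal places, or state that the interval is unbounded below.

left endpoint -4.1667.

On y'=λy, z=hλ:
  k1=λy_n ⇒ h·k1=z·y_n;  k2=λ(1+2/5z)y_n ⇒ h·k2=z(1+2/5z)y_n
  y_{n+1}/y_n = 1 + 2/5z + 3/5z(1+2/5z) = 1 + z + 6/25z²
  Hence R(z) = 1 + z + 6/25z².

Boundary: |R(x)|=1, x<0.
x=-1.05: |R|=0.2146
R=1: x+6/25x²=0 ⇒ x=−25/6=-4.1667; min R=1−1/(4·6/25)=-0.0417>−1
Confirm numerically:
  x=-3.531: |R|=0.46131 <1
  x=-3.276: |R|=0.29972 <1
  x=-1.755: |R|=0.01579 <1
  x=-1.689: |R|=0.00435 <1
  x=-4.543: |R|=1.41032 >1
  x=-4.463: |R|=1.31741 >1
  x=-4.419: |R|=1.26761 >1
Stable set (-4.1667, 0).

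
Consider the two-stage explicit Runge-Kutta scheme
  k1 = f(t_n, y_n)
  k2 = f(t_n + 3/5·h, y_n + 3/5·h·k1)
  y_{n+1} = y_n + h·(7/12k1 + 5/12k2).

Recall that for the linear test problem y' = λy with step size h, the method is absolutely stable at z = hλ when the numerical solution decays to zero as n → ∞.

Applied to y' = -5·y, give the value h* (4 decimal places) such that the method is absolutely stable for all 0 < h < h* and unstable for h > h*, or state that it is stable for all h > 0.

With y'=λy (z=hλ):
  k1=λy_n ⇒ h·k1=z·y_n;  k2=λ(1+3/5z)y_n ⇒ h·k2=z(1+3/5z)y_n
  y_{n+1}/y_n = 1 + 7/12z + 5/12z(1+3/5z) = 1 + z + 1/4z²
  so R(z) = 1 + z + 1/4z².

Boundary: |R(x)|=1, x<0.
x=-1.59: |R|=0.0420
R=1: x+1/4x²=0 ⇒ x=−4=-4.0000; min R=1−1/(4·1/4)=0.0000>−1
Confirm numerically:
  x=-3.926: |R|=0.92737 <1
  x=-3.002: |R|=0.25100 <1
  x=-1.809: |R|=0.00912 <1
  x=-4.257: |R|=1.27351 >1
  x=-4.249: |R|=1.26450 >1
Interval (-4.0000, 0).

(-4.0000,0); λ=-5 ⇒ h* = (4)/5 = 0.8000.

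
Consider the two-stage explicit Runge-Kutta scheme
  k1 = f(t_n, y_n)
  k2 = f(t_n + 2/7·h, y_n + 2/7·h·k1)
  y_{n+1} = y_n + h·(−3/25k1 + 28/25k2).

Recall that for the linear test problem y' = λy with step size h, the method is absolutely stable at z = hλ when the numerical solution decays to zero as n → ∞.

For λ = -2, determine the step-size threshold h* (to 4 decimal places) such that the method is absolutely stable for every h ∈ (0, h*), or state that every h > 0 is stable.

(-3.1250,0); λ=-2 ⇒ h* = (25/8)/2 = 1.5625.

Test eqn y'=λy, z=hλ:
  k1=λy_n ⇒ h·k1=z·y_n;  k2=λ(1+2/7z)y_n ⇒ h·k2=z(1+2/7z)y_n
  y_{n+1}/y_n = 1 − 3/25z + 28/25z(1+2/7z) = 1 + z + 8/25z²
  Hence R(z) = 1 + z + 8/25z².

Solve |R(x)|<1 on ℝ⁻.
x=-1.36: |R|=0.2319
R=1: x+8/25x²=0 ⇒ x=−25/8=-3.1250; min R=1−1/(4·8/25)=0.2188>−1
Confirm numerically:
  x=-1.642: |R|=0.22077 <1
  x=-1.554: |R|=0.21877 <1
  x=-1.280: |R|=0.24429 <1
  x=-1.261: |R|=0.24784 <1
  x=-3.644: |R|=1.60520 >1
  x=-3.479: |R|=1.39410 >1
  x=-3.246: |R|=1.12569 >1
Interval (-3.1250, 0).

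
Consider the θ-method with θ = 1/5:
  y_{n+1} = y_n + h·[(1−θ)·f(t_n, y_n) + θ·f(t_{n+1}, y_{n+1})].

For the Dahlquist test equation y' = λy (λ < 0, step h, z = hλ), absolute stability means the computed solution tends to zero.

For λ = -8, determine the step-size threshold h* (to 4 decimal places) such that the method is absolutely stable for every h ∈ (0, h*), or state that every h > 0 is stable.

(-3.3333,0); λ=-8 ⇒ h* = (10/3)/8 = 0.4167.

On y'=λy, z=hλ:
  y_{n+1} = y_n + z·[4/5·y_n + 1/5·y_{n+1}] ⇒ (1 − 1/5z)y_{n+1} = (1 + 4/5z)y_n
  so R(z) = (1 + 4/5z)/(1 − 1/5z).

Need |R(x)|<1, x<0.
x=-1.72: |R|=0.2798
R=−1: 1+4/5x = −1+1/5x ⇒ -3/5x=2 ⇒ x=2/(-3/5)=-3.3333
Confirm numerically:
  x=-2.910: |R|=0.83944 <1
  x=-2.391: |R|=0.61751 <1
  x=-1.668: |R|=0.25075 <1
  x=-3.832: |R|=1.16938 >1
  x=-3.479: |R|=1.05154 >1
  x=-3.380: |R|=1.01671 >1
So |R|<1 on (-3.3333, 0).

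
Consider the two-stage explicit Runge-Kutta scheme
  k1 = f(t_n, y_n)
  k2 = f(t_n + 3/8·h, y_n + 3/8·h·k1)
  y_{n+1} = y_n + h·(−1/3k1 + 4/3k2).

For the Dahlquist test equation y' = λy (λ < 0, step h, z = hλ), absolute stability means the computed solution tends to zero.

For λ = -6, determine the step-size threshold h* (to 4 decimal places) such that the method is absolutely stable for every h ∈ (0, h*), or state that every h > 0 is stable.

(-2.0000,0); λ=-6 ⇒ h* = (2)/6 = 0.3333.

With y'=λy (z=hλ):
  k1=λy_n ⇒ h·k1=z·y_n;  k2=λ(1+3/8z)y_n ⇒ h·k2=z(1+3/8z)y_n
  y_{n+1}/y_n = 1 − 1/3z + 4/3z(1+3/8z) = 1 + z + 1/2z²
  Hence R(z) = 1 + z + 1/2z².

Find x<0 with |R(x)|<1.
x=-1.75: |R|=0.7812
R=1: x+1/2x²=0 ⇒ x=−2=-2.0000; min R=1−1/(4·1/2)=0.5000>−1
Confirm numerically:
  x=-1.850: |R|=0.86125 <1
  x=-1.204: |R|=0.52081 <1
  x=-1.115: |R|=0.50661 <1
  x=-0.929: |R|=0.50252 <1
  x=-2.359: |R|=1.42344 >1
  x=-2.216: |R|=1.23933 >1
  x=-2.063: |R|=1.06498 >1
So |R|<1 on (-2.0000, 0).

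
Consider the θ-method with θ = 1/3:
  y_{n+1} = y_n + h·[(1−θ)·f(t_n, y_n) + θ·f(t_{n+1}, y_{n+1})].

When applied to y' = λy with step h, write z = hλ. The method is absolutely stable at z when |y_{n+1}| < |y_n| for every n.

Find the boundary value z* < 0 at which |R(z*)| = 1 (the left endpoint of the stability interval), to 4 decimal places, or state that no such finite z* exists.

Test eqn y'=λy, z=hλ:
  y_{n+1} = y_n + z·[2/3·y_n + 1/3·y_{n+1}] ⇒ (1 − 1/3z)y_{n+1} = (1 + 2/3z)y_n
  ⇒ R(z) = (1 + 2/3z)/(1 − 1/3z).

Boundary: |R(x)|=1, x<0.
x=-1.71: |R|=0.0892
R=−1: 1+2/3x = −1+1/3x ⇒ -1/3x=2 ⇒ x=2/(-1/3)=-6.0000
Confirm numerically:
  x=-5.965: |R|=0.99610 <1
  x=-5.591: |R|=0.95239 <1
  x=-4.346: |R|=0.77484 <1
  x=-3.333: |R|=0.57887 <1
  x=-6.275: |R|=1.02965 >1
  x=-6.167: |R|=1.01822 >1
Stable set (-6.0000, 0).

z* = -6.0000.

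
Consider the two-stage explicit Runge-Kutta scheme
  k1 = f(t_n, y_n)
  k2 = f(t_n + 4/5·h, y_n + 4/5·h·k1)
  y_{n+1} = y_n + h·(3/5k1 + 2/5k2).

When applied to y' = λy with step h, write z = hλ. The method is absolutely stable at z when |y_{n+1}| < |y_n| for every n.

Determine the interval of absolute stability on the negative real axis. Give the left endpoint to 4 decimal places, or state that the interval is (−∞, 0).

z∈(-3.1250,0).

On y'=λy, z=hλ:
  k1=λy_n ⇒ h·k1=z·y_n;  k2=λ(1+4/5z)y_n ⇒ h·k2=z(1+4/5z)y_n
  y_{n+1}/y_n = 1 + 3/5z + 2/5z(1+4/5z) = 1 + z + 8/25z²
  R(z) = 1 + z + 8/25z².

Find x<0 with |R(x)|<1.
x=-1.41: |R|=0.2262
R=1: x+8/25x²=0 ⇒ x=−25/8=-3.1250; min R=1−1/(4·8/25)=0.2188>−1
Confirm numerically:
  x=-2.799: |R|=0.70801 <1
  x=-2.486: |R|=0.49166 <1
  x=-2.337: |R|=0.41070 <1
  x=-1.439: |R|=0.22363 <1
  x=-3.703: |R|=1.68491 >1
  x=-3.583: |R|=1.52512 >1
  x=-3.164: |R|=1.03949 >1
Interval (-3.1250, 0).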